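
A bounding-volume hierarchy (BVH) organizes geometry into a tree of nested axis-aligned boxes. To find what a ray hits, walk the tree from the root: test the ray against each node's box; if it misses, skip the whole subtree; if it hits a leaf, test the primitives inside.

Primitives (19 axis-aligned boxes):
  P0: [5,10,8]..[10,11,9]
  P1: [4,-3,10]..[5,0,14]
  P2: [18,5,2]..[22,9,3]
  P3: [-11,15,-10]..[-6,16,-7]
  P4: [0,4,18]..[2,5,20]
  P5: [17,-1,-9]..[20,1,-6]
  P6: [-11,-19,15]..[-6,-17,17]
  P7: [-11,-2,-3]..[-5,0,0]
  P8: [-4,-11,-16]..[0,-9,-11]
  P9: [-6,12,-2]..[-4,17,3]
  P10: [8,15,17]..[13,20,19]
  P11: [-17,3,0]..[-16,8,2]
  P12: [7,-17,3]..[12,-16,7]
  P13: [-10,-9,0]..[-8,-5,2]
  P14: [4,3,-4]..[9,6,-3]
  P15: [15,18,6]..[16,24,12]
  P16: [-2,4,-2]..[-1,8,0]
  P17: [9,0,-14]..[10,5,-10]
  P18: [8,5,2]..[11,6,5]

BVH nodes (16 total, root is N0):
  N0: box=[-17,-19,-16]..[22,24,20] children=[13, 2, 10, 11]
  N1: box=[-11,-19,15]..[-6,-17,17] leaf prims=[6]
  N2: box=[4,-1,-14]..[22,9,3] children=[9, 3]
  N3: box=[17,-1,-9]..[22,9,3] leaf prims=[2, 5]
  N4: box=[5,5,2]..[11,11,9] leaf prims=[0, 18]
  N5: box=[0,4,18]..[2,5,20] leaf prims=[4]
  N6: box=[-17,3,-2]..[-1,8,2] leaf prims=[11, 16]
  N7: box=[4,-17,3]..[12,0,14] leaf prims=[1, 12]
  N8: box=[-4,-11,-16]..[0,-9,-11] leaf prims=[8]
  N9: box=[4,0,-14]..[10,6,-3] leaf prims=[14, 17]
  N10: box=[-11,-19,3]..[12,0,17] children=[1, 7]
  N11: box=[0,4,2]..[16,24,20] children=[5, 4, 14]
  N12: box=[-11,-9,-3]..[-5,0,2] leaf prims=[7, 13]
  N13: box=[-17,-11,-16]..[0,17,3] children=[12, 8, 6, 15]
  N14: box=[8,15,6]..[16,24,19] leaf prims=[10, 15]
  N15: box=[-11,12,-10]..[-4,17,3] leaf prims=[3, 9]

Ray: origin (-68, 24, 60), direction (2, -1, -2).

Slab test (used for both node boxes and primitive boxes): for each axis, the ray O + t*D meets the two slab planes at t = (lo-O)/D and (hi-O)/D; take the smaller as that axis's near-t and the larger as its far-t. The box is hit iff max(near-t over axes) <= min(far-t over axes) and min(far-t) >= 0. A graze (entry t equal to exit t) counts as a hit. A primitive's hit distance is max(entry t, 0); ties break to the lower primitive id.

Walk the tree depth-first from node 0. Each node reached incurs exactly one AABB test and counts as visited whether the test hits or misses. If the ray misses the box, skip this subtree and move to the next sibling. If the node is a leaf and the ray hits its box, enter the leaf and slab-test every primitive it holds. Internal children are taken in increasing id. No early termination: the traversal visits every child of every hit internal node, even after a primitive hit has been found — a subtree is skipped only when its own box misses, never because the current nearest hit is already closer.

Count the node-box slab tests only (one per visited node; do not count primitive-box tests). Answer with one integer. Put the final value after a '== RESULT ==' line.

Traverse from the root:
N0 x:[51/2,45] y:[0,43] z:[20,38] -> hit [51/2,38], descend [2, 10, 11, 13]
  N2 x:[36,45] y:[15,25] z:[57/2,37] -> miss, prune
  N10 x:[57/2,40] y:[24,43] z:[43/2,57/2] -> hit [57/2,57/2], descend [1, 7]
    N1 x:[57/2,31] y:[41,43] z:[43/2,45/2] -> miss, prune
    N7 x:[36,40] y:[24,41] z:[23,57/2] -> miss, prune
  N11 x:[34,42] y:[0,20] z:[20,29] -> miss, prune
  N13 x:[51/2,34] y:[7,35] z:[57/2,38] -> hit [57/2,34], descend [6, 8, 12, 15]
    N6 x:[51/2,67/2] y:[16,21] z:[29,31] -> miss, prune
    N8 x:[32,34] y:[33,35] z:[71/2,38] -> miss, prune
    N12 x:[57/2,63/2] y:[24,33] z:[29,63/2] -> hit [29,63/2] leaf, test {P7(miss), P13@t=29}
    N15 x:[57/2,32] y:[7,12] z:[57/2,35] -> miss, prune

Summary -> nodes [0, 2, 10, 1, 7, 11, 13, 6, 8, 12, 15]; box-tests=11; leaf-entries=1; first=P13

== RESULT ==
11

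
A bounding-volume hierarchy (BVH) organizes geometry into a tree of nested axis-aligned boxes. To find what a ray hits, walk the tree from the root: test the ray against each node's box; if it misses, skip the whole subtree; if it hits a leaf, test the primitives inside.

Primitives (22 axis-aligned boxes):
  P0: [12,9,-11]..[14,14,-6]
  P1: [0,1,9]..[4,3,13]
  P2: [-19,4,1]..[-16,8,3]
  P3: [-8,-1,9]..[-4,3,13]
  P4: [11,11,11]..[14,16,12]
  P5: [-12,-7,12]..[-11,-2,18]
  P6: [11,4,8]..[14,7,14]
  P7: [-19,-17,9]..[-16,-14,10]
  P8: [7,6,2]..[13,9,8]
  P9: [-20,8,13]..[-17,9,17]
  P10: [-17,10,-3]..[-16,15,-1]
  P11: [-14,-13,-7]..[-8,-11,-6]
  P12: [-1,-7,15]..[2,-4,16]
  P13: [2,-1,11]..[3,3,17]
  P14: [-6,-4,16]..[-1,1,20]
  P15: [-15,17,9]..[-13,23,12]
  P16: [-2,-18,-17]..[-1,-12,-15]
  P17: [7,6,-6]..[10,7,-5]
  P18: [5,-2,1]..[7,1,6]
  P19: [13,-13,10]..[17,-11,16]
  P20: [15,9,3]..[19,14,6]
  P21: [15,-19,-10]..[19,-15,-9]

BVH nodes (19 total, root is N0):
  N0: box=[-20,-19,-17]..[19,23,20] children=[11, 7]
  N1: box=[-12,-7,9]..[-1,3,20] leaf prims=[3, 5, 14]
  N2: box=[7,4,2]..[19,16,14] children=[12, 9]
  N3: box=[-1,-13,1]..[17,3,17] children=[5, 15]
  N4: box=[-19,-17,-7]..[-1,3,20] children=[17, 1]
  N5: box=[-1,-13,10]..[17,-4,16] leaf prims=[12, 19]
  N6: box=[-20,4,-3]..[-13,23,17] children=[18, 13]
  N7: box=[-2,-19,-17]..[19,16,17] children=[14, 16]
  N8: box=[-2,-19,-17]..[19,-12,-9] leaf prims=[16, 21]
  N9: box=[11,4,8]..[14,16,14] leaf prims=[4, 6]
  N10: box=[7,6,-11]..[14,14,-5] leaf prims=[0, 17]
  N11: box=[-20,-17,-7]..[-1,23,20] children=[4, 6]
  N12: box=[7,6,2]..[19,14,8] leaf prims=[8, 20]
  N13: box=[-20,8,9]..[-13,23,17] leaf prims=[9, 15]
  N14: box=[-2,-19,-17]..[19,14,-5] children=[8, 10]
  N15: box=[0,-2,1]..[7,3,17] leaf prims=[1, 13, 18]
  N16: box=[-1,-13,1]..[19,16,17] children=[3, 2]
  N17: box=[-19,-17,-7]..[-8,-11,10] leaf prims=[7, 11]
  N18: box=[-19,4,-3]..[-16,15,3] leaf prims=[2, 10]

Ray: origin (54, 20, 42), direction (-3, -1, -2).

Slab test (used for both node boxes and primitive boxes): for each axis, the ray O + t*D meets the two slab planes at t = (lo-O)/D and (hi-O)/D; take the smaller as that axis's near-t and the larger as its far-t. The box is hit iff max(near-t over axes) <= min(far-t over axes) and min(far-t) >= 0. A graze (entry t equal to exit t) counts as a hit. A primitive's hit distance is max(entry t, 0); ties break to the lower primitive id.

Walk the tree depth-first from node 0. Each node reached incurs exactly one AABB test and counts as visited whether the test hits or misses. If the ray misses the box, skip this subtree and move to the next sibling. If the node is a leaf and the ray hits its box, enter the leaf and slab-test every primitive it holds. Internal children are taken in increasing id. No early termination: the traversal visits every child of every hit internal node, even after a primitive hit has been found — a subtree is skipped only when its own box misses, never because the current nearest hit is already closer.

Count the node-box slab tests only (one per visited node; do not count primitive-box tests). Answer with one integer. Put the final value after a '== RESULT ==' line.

Walk:
N0 x:[35/3,74/3] y:[-3,39] z:[11,59/2] -> hit [35/3,74/3], descend [7, 11]
  N7 x:[35/3,56/3] y:[4,39] z:[25/2,59/2] -> hit [25/2,56/3], descend [14, 16]
    N14 x:[35/3,56/3] y:[6,39] z:[47/2,59/2] -> miss, prune
    N16 x:[35/3,55/3] y:[4,33] z:[25/2,41/2] -> hit [25/2,55/3], descend [2, 3]
      N2 x:[35/3,47/3] y:[4,16] z:[14,20] -> hit [14,47/3], descend [9, 12]
        N9 x:[40/3,43/3] y:[4,16] z:[14,17] -> hit [14,43/3] leaf, test {P4(miss), P6@t=14}
        N12 x:[35/3,47/3] y:[6,14] z:[17,20] -> miss, prune
      N3 x:[37/3,55/3] y:[17,33] z:[25/2,41/2] -> hit [17,55/3], descend [5, 15]
        N5 x:[37/3,55/3] y:[24,33] z:[13,16] -> miss, prune
        N15 x:[47/3,18] y:[17,22] z:[25/2,41/2] -> hit [17,18] leaf, test {P1(miss), P13(miss), P18(miss)}
  N11 x:[55/3,74/3] y:[-3,37] z:[11,49/2] -> hit [55/3,49/2], descend [4, 6]
    N4 x:[55/3,73/3] y:[17,37] z:[11,49/2] -> hit [55/3,73/3], descend [1, 17]
      N1 x:[55/3,22] y:[17,27] z:[11,33/2] -> miss, prune
      N17 x:[62/3,73/3] y:[31,37] z:[16,49/2] -> miss, prune
    N6 x:[67/3,74/3] y:[-3,16] z:[25/2,45/2] -> miss, prune

order=[0, 7, 14, 16, 2, 9, 12, 3, 5, 15, 11, 4, 1, 17, 6]  |boxes|=15  |leaves|=2  hit=P6

== RESULT ==
15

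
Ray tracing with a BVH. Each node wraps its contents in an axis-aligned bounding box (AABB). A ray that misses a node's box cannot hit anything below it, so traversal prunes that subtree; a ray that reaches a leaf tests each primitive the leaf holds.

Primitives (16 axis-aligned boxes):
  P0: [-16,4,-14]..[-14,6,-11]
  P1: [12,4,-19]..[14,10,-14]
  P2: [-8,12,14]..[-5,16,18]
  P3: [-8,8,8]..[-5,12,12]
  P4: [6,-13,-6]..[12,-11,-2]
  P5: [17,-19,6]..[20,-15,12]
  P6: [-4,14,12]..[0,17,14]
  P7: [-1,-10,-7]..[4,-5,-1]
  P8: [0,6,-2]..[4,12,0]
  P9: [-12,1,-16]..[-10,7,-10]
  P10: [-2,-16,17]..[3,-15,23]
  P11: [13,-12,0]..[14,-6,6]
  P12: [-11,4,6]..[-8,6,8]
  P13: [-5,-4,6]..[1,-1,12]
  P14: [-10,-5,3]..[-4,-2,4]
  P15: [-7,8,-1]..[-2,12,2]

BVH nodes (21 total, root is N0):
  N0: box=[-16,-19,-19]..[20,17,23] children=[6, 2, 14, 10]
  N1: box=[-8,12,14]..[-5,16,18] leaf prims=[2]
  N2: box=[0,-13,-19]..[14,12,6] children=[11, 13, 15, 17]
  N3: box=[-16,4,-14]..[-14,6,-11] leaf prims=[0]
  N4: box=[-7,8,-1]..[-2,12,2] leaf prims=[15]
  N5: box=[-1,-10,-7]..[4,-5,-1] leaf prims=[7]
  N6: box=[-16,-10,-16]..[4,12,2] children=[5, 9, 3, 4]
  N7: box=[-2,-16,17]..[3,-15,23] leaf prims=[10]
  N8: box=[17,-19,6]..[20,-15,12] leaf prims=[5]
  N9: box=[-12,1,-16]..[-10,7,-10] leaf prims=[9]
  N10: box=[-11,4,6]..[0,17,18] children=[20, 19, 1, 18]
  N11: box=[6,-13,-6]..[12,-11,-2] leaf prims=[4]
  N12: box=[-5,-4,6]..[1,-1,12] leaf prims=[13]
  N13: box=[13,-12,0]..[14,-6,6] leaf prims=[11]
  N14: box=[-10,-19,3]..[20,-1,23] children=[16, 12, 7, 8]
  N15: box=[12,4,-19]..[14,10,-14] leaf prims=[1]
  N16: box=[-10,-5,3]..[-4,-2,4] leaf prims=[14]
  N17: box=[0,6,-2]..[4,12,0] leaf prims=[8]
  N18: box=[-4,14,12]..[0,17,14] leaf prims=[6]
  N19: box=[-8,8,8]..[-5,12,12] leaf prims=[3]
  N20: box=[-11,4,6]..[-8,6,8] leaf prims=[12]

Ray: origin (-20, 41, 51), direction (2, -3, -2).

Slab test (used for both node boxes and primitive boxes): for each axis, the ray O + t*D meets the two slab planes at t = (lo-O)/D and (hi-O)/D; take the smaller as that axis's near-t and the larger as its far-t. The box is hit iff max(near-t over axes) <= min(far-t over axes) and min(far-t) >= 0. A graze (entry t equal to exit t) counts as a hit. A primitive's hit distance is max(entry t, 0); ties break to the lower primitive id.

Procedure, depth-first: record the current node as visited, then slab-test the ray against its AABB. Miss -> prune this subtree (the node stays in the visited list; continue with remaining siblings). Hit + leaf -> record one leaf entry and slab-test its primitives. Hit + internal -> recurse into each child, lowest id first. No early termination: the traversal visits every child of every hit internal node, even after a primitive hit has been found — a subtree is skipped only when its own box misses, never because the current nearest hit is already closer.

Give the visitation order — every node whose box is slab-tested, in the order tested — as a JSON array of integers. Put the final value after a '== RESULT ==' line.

Trace the traversal:
N0 x:[2,20] y:[8,20] z:[14,35] -> hit [14,20], descend [2, 6, 10, 14]
  N2 x:[10,17] y:[29/3,18] z:[45/2,35] -> miss, prune
  N6 x:[2,12] y:[29/3,17] z:[49/2,67/2] -> miss, prune
  N10 x:[9/2,10] y:[8,37/3] z:[33/2,45/2] -> miss, prune
  N14 x:[5,20] y:[14,20] z:[14,24] -> hit [14,20], descend [7, 8, 12, 16]
    N7 x:[9,23/2] y:[56/3,19] z:[14,17] -> miss, prune
    N8 x:[37/2,20] y:[56/3,20] z:[39/2,45/2] -> hit [39/2,20] leaf, test {P5@t=39/2}
    N12 x:[15/2,21/2] y:[14,15] z:[39/2,45/2] -> miss, prune
    N16 x:[5,8] y:[43/3,46/3] z:[47/2,24] -> miss, prune

9 AABB tests over nodes [0, 2, 6, 10, 14, 7, 8, 12, 16]; 1 leaf entered; closest P5.

== RESULT ==
[0, 2, 6, 10, 14, 7, 8, 12, 16]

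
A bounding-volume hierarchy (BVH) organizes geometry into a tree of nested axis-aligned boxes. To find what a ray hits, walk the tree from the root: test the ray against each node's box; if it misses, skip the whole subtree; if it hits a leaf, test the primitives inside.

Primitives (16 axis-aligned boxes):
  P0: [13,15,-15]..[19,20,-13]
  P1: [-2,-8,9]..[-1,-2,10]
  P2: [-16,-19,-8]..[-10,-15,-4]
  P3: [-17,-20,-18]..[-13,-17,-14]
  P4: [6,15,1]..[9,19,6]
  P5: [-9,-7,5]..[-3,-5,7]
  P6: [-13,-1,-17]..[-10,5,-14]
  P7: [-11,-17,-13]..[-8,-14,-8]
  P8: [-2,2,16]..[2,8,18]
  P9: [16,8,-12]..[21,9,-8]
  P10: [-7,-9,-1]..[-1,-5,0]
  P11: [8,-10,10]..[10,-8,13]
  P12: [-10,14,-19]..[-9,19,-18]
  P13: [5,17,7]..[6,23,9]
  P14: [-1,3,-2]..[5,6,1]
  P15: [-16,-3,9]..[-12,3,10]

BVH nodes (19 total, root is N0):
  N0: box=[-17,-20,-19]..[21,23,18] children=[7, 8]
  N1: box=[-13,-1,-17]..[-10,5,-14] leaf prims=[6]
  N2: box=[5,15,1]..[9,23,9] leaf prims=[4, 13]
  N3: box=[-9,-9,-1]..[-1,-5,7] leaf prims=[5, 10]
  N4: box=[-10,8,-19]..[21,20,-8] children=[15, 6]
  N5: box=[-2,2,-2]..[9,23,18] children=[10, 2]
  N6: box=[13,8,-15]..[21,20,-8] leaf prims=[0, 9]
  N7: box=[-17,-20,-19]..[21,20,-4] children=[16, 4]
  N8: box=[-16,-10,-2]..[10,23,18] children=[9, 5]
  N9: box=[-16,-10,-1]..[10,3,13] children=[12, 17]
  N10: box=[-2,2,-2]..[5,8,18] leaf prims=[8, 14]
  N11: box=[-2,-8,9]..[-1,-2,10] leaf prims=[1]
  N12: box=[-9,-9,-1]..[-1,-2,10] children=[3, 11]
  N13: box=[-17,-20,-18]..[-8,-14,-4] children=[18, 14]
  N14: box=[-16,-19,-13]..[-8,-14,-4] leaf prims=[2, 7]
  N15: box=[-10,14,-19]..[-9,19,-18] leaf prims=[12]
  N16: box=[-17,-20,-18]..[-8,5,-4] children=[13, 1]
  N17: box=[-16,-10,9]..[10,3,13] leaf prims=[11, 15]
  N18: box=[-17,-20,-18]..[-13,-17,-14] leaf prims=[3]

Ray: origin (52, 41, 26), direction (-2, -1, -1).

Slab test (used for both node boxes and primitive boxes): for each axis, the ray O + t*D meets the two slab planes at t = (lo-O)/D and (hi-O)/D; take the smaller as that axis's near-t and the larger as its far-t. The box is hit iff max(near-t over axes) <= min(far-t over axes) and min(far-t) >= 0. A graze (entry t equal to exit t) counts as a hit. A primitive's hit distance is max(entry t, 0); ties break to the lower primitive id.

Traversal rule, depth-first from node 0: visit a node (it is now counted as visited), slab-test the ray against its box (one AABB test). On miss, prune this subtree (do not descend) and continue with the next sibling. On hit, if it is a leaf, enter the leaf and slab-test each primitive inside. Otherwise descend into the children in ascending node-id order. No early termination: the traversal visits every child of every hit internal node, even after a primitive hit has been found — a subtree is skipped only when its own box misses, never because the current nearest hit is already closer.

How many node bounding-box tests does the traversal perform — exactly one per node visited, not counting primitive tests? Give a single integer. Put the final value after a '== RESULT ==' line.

Trace the traversal:
N0 x:[31/2,69/2] y:[18,61] z:[8,45] -> hit [18,69/2], descend [7, 8]
  N7 x:[31/2,69/2] y:[21,61] z:[30,45] -> hit [30,69/2], descend [4, 16]
    N4 x:[31/2,31] y:[21,33] z:[34,45] -> miss, prune
    N16 x:[30,69/2] y:[36,61] z:[30,44] -> miss, prune
  N8 x:[21,34] y:[18,51] z:[8,28] -> hit [21,28], descend [5, 9]
    N5 x:[43/2,27] y:[18,39] z:[8,28] -> hit [43/2,27], descend [2, 10]
      N2 x:[43/2,47/2] y:[18,26] z:[17,25] -> hit [43/2,47/2] leaf, test {P4@t=22, P13(miss)}
      N10 x:[47/2,27] y:[33,39] z:[8,28] -> miss, prune
    N9 x:[21,34] y:[38,51] z:[13,27] -> miss, prune

order=[0, 7, 4, 16, 8, 5, 2, 10, 9]  |boxes|=9  |leaves|=1  hit=P4

== RESULT ==
9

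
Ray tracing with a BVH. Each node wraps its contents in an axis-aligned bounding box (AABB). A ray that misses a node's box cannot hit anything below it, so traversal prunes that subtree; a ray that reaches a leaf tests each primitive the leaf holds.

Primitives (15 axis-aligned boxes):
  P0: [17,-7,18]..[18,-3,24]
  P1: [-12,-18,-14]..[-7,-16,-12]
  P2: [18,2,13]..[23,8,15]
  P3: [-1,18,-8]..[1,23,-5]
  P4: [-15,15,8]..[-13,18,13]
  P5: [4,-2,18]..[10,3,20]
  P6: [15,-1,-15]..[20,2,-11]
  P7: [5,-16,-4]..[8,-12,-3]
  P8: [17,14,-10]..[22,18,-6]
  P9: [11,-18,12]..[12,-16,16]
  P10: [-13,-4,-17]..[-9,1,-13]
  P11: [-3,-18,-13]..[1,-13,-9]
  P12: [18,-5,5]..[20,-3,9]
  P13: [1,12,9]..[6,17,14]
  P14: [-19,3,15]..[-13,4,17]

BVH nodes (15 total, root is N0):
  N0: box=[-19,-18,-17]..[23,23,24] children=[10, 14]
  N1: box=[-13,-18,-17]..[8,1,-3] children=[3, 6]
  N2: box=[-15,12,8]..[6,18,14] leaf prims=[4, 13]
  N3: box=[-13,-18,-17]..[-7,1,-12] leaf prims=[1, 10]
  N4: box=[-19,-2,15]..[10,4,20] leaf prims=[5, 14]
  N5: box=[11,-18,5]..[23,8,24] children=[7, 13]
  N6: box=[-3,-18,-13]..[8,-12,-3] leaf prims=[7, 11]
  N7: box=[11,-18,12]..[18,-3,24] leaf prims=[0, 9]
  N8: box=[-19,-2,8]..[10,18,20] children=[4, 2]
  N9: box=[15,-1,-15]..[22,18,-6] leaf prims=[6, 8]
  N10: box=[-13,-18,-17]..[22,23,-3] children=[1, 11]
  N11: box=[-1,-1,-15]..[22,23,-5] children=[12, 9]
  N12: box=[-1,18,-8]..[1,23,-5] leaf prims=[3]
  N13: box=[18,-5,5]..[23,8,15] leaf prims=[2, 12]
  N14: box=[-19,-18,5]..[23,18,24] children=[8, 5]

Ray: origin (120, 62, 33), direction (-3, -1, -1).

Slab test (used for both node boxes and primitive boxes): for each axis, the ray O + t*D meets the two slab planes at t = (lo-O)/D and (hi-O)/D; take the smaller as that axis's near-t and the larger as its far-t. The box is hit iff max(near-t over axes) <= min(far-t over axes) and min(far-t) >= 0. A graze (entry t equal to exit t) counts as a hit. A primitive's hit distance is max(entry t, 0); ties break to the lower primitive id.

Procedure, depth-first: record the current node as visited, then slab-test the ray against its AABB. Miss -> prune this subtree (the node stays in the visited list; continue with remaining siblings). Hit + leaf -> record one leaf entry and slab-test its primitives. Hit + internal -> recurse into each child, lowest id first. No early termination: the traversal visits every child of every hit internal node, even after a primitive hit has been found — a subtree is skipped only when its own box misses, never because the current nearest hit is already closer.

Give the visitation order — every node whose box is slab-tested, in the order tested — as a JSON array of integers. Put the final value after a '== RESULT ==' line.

Trace the traversal:
N0 x:[97/3,139/3] y:[39,80] z:[9,50] -> hit [39,139/3], descend [10, 14]
  N10 x:[98/3,133/3] y:[39,80] z:[36,50] -> hit [39,133/3], descend [1, 11]
    N1 x:[112/3,133/3] y:[61,80] z:[36,50] -> miss, prune
    N11 x:[98/3,121/3] y:[39,63] z:[38,48] -> hit [39,121/3], descend [9, 12]
      N9 x:[98/3,35] y:[44,63] z:[39,48] -> miss, prune
      N12 x:[119/3,121/3] y:[39,44] z:[38,41] -> hit [119/3,121/3] leaf, test {P3@t=119/3}
  N14 x:[97/3,139/3] y:[44,80] z:[9,28] -> miss, prune

Visited [0, 10, 1, 11, 9, 12, 14]. Tests: 7 box, 1 leaf. Nearest: P3.

== RESULT ==
[0, 10, 1, 11, 9, 12, 14]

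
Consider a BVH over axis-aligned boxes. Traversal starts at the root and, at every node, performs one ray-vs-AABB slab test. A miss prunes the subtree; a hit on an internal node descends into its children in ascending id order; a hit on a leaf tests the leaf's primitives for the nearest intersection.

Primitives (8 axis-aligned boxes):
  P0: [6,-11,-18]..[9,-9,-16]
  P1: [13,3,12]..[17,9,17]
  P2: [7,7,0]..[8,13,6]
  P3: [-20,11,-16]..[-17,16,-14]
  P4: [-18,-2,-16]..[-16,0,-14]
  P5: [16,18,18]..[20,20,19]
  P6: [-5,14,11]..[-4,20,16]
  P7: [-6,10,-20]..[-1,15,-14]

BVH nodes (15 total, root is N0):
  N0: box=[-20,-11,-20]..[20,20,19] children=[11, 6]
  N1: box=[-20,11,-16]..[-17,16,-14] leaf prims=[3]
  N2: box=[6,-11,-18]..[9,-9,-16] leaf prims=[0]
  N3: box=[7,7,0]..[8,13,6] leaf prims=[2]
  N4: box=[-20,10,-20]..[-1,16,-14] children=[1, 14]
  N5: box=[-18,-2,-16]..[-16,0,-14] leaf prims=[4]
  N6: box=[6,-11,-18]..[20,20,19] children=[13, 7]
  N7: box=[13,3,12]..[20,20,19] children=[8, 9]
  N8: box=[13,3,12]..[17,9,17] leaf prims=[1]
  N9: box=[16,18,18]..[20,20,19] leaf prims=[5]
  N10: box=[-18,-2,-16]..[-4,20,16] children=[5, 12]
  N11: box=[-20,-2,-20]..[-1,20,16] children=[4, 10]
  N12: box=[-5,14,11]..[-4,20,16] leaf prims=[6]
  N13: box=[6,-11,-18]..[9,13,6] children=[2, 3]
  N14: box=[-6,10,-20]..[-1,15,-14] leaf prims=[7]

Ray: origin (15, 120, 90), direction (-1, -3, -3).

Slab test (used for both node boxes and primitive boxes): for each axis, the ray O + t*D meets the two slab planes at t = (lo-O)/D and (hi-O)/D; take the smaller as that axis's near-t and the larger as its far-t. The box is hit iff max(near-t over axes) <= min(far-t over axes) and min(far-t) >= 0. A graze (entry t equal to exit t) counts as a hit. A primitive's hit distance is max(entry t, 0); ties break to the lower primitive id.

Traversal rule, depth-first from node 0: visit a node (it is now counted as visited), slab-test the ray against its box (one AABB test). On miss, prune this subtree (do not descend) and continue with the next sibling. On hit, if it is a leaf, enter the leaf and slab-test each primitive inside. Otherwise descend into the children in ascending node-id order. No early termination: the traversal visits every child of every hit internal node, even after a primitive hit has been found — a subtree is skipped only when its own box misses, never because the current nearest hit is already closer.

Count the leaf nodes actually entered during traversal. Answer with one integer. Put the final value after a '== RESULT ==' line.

Trace the traversal:
N0 x:[-5,35] y:[100/3,131/3] z:[71/3,110/3] -> hit [100/3,35], descend [6, 11]
  N6 x:[-5,9] y:[100/3,131/3] z:[71/3,36] -> miss, prune
  N11 x:[16,35] y:[100/3,122/3] z:[74/3,110/3] -> hit [100/3,35], descend [4, 10]
    N4 x:[16,35] y:[104/3,110/3] z:[104/3,110/3] -> hit [104/3,35], descend [1, 14]
      N1 x:[32,35] y:[104/3,109/3] z:[104/3,106/3] -> hit [104/3,35] leaf, test {P3@t=104/3}
      N14 x:[16,21] y:[35,110/3] z:[104/3,110/3] -> miss, prune
    N10 x:[19,33] y:[100/3,122/3] z:[74/3,106/3] -> miss, prune

Visited [0, 6, 11, 4, 1, 14, 10]. Tests: 7 box, 1 leaf. Nearest: P3.

== RESULT ==
1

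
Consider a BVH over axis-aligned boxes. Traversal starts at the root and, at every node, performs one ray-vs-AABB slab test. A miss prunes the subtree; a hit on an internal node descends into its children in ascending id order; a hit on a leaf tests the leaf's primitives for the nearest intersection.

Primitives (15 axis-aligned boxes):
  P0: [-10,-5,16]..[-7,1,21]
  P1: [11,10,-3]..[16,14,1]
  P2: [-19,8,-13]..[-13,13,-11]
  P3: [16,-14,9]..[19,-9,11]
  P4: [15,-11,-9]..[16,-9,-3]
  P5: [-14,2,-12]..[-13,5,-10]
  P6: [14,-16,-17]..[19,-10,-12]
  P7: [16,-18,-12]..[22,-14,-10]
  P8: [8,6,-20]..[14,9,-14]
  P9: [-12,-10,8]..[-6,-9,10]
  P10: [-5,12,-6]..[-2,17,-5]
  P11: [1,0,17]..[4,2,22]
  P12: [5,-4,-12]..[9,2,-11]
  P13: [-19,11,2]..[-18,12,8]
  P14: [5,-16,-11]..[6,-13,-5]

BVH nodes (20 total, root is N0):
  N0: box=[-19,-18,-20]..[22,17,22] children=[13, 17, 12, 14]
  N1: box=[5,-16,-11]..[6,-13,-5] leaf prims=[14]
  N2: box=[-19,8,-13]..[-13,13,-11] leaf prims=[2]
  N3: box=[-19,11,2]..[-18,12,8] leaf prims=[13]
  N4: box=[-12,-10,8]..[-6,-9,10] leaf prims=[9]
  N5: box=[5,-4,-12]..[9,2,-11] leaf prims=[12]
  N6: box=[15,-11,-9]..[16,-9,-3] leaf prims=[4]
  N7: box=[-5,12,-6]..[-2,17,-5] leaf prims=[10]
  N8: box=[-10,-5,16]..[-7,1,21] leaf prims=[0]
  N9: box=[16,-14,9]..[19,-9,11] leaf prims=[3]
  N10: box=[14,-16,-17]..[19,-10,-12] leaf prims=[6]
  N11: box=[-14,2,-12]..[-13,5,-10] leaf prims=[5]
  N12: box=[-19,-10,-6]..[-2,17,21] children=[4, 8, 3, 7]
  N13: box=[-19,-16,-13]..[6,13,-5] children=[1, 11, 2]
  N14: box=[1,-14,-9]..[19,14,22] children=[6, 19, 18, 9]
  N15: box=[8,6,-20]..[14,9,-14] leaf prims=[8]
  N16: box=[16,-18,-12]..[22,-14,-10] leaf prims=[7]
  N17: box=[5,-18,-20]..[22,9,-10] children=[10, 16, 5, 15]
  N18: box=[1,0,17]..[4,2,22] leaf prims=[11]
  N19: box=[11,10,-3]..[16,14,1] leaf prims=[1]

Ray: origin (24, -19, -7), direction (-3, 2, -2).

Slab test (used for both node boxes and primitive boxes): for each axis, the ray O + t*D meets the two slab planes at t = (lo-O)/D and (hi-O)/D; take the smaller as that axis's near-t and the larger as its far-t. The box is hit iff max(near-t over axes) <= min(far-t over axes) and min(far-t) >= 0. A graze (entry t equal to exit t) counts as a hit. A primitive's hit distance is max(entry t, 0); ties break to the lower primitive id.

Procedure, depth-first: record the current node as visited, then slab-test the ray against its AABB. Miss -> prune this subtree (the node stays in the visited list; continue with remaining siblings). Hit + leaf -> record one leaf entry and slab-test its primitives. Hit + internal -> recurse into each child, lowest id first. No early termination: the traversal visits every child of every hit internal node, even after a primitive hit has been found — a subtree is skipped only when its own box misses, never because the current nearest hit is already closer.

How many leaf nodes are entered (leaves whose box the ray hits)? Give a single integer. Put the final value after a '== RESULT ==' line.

Walk:
N0 x:[2/3,43/3] y:[1/2,18] z:[-29/2,13/2] -> hit [2/3,13/2], descend [12, 13, 14, 17]
  N12 x:[26/3,43/3] y:[9/2,18] z:[-14,-1/2] -> miss, prune
  N13 x:[6,43/3] y:[3/2,16] z:[-1,3] -> miss, prune
  N14 x:[5/3,23/3] y:[5/2,33/2] z:[-29/2,1] -> miss, prune
  N17 x:[2/3,19/3] y:[1/2,14] z:[3/2,13/2] -> hit [3/2,19/3], descend [5, 10, 15, 16]
    N5 x:[5,19/3] y:[15/2,21/2] z:[2,5/2] -> miss, prune
    N10 x:[5/3,10/3] y:[3/2,9/2] z:[5/2,5] -> hit [5/2,10/3] leaf, test {P6@t=5/2}
    N15 x:[10/3,16/3] y:[25/2,14] z:[7/2,13/2] -> miss, prune
    N16 x:[2/3,8/3] y:[1/2,5/2] z:[3/2,5/2] -> hit [3/2,5/2] leaf, test {P7@t=3/2}

Visited [0, 12, 13, 14, 17, 5, 10, 15, 16]. Tests: 9 box, 2 leaf. Nearest: P7.

== RESULT ==
2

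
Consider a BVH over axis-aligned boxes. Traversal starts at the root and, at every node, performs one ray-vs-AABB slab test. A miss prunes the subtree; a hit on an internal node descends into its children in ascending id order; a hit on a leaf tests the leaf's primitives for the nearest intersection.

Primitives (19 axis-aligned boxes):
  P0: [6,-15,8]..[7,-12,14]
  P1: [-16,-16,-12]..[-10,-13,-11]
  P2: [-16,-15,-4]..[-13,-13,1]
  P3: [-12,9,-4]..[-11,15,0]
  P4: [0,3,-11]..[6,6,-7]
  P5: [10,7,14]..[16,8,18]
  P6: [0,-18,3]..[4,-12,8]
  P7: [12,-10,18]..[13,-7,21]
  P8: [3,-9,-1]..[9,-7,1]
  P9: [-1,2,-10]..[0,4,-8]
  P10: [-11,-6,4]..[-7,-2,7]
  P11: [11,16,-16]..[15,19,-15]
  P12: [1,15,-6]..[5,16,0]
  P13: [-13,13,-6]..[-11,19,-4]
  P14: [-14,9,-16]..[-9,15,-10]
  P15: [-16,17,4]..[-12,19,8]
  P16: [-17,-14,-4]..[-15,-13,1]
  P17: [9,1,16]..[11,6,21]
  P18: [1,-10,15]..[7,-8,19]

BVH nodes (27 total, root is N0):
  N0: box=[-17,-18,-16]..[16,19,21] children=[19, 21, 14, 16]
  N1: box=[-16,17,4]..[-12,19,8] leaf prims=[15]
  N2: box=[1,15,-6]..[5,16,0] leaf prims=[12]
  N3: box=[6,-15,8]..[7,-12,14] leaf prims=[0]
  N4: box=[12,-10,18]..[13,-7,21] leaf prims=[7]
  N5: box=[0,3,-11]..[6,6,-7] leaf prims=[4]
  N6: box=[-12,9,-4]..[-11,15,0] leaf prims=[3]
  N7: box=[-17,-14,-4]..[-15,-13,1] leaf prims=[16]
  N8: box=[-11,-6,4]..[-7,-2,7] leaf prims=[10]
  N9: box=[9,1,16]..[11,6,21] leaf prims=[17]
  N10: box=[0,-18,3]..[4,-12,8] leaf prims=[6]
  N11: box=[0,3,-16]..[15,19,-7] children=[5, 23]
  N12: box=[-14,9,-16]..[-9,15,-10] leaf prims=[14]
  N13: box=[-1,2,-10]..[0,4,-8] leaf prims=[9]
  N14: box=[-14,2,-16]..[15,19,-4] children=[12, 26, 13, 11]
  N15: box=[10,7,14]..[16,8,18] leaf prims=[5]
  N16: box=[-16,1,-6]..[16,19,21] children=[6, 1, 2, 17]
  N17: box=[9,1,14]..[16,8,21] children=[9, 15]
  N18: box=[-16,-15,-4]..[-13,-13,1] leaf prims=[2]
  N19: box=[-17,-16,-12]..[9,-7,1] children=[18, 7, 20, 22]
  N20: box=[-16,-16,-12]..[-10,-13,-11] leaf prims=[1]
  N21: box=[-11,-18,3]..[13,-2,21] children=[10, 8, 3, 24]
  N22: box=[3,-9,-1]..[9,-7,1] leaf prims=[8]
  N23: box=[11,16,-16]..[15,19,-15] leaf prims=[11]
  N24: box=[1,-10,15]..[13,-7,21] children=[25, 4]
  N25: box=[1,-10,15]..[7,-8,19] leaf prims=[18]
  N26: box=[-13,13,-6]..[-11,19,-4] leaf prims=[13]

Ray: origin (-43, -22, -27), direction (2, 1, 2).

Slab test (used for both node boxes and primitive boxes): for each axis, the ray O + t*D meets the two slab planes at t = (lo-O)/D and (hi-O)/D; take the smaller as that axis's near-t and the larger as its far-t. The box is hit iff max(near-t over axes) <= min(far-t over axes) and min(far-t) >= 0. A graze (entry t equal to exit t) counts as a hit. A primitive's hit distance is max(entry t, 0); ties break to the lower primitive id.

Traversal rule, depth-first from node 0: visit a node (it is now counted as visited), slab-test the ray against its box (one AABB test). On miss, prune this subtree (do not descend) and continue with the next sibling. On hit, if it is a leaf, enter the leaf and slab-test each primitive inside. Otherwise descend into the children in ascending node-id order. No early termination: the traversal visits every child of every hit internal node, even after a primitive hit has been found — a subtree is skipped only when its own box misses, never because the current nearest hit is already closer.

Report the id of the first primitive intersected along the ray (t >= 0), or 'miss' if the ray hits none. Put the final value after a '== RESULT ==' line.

Trace the traversal:
N0 x:[13,59/2] y:[4,41] z:[11/2,24] -> hit [13,24], descend [14, 16, 19, 21]
  N14 x:[29/2,29] y:[24,41] z:[11/2,23/2] -> miss, prune
  N16 x:[27/2,59/2] y:[23,41] z:[21/2,24] -> hit [23,24], descend [1, 2, 6, 17]
    N1 x:[27/2,31/2] y:[39,41] z:[31/2,35/2] -> miss, prune
    N2 x:[22,24] y:[37,38] z:[21/2,27/2] -> miss, prune
    N6 x:[31/2,16] y:[31,37] z:[23/2,27/2] -> miss, prune
    N17 x:[26,59/2] y:[23,30] z:[41/2,24] -> miss, prune
  N19 x:[13,26] y:[6,15] z:[15/2,14] -> hit [13,14], descend [7, 18, 20, 22]
    N7 x:[13,14] y:[8,9] z:[23/2,14] -> miss, prune
    N18 x:[27/2,15] y:[7,9] z:[23/2,14] -> miss, prune
    N20 x:[27/2,33/2] y:[6,9] z:[15/2,8] -> miss, prune
    N22 x:[23,26] y:[13,15] z:[13,14] -> miss, prune
  N21 x:[16,28] y:[4,20] z:[15,24] -> hit [16,20], descend [3, 8, 10, 24]
    N3 x:[49/2,25] y:[7,10] z:[35/2,41/2] -> miss, prune
    N8 x:[16,18] y:[16,20] z:[31/2,17] -> hit [16,17] leaf, test {P10@t=16}
    N10 x:[43/2,47/2] y:[4,10] z:[15,35/2] -> miss, prune
    N24 x:[22,28] y:[12,15] z:[21,24] -> miss, prune

17 AABB tests over nodes [0, 14, 16, 1, 2, 6, 17, 19, 7, 18, 20, 22, 21, 3, 8, 10, 24]; 1 leaf entered; closest P10.

== RESULT ==
10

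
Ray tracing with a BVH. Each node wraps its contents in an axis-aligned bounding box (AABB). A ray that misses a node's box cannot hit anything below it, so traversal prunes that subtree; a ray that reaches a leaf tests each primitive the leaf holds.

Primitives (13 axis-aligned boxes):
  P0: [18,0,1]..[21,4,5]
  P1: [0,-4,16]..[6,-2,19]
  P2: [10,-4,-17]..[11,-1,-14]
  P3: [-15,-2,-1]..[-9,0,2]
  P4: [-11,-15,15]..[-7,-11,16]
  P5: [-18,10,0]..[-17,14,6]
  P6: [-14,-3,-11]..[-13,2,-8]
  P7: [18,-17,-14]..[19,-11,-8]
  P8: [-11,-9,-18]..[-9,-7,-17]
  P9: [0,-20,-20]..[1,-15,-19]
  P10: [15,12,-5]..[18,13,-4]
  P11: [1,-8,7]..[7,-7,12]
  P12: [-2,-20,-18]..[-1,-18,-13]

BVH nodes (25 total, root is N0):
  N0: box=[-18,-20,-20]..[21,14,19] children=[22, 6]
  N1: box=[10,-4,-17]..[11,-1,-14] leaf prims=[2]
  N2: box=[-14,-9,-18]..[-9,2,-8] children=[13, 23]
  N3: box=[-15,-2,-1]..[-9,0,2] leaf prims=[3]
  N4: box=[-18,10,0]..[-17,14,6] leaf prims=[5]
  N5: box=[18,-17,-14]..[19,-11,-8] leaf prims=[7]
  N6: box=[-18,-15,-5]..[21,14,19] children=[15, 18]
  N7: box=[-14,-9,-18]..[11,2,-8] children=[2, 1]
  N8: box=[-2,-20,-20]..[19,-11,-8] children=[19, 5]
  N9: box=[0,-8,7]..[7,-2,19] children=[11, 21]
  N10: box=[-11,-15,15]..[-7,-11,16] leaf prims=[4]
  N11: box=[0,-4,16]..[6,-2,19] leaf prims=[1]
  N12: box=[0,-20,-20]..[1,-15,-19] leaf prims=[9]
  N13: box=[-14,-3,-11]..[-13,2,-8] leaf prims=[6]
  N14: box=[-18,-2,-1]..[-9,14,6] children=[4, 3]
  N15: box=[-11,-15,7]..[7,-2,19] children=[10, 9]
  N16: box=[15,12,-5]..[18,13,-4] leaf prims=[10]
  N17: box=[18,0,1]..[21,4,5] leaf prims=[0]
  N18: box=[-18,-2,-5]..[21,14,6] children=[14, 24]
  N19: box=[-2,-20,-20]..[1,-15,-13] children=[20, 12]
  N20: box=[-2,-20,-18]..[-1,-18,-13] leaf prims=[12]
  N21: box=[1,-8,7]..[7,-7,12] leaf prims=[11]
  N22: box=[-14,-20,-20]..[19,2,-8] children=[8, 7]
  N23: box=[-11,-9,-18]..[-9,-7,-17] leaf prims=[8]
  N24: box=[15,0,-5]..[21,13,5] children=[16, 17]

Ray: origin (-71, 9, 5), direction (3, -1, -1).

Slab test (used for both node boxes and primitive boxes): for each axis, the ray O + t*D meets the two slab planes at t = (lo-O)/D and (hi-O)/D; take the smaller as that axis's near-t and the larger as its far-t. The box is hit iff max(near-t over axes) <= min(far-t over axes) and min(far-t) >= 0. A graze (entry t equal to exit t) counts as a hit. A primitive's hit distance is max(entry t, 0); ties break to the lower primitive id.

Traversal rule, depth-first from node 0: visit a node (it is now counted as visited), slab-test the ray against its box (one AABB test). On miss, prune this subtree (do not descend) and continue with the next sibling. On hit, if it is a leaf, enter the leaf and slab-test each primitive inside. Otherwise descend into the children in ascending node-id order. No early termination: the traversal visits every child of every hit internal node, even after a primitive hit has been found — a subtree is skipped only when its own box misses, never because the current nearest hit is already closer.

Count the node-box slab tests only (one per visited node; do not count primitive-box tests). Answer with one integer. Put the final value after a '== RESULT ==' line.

Walk:
N0 x:[53/3,92/3] y:[-5,29] z:[-14,25] -> hit [53/3,25], descend [6, 22]
  N6 x:[53/3,92/3] y:[-5,24] z:[-14,10] -> miss, prune
  N22 x:[19,30] y:[7,29] z:[13,25] -> hit [19,25], descend [7, 8]
    N7 x:[19,82/3] y:[7,18] z:[13,23] -> miss, prune
    N8 x:[23,30] y:[20,29] z:[13,25] -> hit [23,25], descend [5, 19]
      N5 x:[89/3,30] y:[20,26] z:[13,19] -> miss, prune
      N19 x:[23,24] y:[24,29] z:[18,25] -> hit [24,24], descend [12, 20]
        N12 x:[71/3,24] y:[24,29] z:[24,25] -> hit [24,24] leaf, test {P9@t=24}
        N20 x:[23,70/3] y:[27,29] z:[18,23] -> miss, prune

Summary -> nodes [0, 6, 22, 7, 8, 5, 19, 12, 20]; box-tests=9; leaf-entries=1; first=P9

== RESULT ==
9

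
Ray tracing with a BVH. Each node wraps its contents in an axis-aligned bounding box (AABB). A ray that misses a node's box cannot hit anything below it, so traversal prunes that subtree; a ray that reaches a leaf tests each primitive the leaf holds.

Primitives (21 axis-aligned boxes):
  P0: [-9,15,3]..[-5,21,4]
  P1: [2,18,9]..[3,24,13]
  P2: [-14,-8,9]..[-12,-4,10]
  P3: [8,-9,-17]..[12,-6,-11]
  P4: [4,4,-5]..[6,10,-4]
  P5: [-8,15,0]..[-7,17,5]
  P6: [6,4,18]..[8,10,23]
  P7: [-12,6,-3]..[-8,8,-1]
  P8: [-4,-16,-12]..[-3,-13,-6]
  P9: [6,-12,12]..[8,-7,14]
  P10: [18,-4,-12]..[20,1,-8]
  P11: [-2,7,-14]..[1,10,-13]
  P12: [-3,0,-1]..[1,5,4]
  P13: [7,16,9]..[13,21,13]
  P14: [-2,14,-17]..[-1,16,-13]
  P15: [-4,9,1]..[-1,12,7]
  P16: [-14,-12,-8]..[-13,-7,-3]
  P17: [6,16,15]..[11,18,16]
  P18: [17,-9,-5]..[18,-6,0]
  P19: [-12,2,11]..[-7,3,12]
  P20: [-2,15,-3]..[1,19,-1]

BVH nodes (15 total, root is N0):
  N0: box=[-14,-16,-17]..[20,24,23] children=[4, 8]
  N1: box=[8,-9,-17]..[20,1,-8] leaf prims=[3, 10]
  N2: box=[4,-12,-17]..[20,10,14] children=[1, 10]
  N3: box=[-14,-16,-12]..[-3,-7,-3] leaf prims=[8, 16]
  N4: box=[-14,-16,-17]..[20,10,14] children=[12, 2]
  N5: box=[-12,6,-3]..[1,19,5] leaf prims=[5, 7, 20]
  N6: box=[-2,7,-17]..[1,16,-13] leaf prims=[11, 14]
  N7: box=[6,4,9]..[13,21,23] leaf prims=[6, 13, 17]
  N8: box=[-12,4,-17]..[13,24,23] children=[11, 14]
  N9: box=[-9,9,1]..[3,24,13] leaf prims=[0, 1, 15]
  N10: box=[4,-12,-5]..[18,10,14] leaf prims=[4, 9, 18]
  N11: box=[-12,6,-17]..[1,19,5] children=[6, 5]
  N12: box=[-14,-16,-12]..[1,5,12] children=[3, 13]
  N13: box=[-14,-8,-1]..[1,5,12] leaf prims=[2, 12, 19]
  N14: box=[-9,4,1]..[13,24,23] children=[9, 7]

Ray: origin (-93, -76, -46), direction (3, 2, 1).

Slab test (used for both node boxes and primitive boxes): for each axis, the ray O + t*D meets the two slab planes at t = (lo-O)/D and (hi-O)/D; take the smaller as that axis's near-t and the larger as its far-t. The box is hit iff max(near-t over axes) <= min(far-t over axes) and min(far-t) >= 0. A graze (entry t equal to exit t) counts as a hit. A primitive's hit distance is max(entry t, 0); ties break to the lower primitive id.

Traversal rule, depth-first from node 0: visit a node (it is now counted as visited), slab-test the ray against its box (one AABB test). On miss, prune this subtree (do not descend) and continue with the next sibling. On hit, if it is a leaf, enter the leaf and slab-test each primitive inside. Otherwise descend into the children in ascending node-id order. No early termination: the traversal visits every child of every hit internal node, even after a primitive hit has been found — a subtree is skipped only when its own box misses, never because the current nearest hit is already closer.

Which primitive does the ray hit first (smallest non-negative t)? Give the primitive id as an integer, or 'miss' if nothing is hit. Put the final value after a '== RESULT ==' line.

Walk:
N0 x:[79/3,113/3] y:[30,50] z:[29,69] -> hit [30,113/3], descend [4, 8]
  N4 x:[79/3,113/3] y:[30,43] z:[29,60] -> hit [30,113/3], descend [2, 12]
    N2 x:[97/3,113/3] y:[32,43] z:[29,60] -> hit [97/3,113/3], descend [1, 10]
      N1 x:[101/3,113/3] y:[67/2,77/2] z:[29,38] -> hit [101/3,113/3] leaf, test {P3@t=101/3, P10@t=37}
      N10 x:[97/3,37] y:[32,43] z:[41,60] -> miss, prune
    N12 x:[79/3,94/3] y:[30,81/2] z:[34,58] -> miss, prune
  N8 x:[27,106/3] y:[40,50] z:[29,69] -> miss, prune

order=[0, 4, 2, 1, 10, 12, 8]  |boxes|=7  |leaves|=1  hit=P3

== RESULT ==
3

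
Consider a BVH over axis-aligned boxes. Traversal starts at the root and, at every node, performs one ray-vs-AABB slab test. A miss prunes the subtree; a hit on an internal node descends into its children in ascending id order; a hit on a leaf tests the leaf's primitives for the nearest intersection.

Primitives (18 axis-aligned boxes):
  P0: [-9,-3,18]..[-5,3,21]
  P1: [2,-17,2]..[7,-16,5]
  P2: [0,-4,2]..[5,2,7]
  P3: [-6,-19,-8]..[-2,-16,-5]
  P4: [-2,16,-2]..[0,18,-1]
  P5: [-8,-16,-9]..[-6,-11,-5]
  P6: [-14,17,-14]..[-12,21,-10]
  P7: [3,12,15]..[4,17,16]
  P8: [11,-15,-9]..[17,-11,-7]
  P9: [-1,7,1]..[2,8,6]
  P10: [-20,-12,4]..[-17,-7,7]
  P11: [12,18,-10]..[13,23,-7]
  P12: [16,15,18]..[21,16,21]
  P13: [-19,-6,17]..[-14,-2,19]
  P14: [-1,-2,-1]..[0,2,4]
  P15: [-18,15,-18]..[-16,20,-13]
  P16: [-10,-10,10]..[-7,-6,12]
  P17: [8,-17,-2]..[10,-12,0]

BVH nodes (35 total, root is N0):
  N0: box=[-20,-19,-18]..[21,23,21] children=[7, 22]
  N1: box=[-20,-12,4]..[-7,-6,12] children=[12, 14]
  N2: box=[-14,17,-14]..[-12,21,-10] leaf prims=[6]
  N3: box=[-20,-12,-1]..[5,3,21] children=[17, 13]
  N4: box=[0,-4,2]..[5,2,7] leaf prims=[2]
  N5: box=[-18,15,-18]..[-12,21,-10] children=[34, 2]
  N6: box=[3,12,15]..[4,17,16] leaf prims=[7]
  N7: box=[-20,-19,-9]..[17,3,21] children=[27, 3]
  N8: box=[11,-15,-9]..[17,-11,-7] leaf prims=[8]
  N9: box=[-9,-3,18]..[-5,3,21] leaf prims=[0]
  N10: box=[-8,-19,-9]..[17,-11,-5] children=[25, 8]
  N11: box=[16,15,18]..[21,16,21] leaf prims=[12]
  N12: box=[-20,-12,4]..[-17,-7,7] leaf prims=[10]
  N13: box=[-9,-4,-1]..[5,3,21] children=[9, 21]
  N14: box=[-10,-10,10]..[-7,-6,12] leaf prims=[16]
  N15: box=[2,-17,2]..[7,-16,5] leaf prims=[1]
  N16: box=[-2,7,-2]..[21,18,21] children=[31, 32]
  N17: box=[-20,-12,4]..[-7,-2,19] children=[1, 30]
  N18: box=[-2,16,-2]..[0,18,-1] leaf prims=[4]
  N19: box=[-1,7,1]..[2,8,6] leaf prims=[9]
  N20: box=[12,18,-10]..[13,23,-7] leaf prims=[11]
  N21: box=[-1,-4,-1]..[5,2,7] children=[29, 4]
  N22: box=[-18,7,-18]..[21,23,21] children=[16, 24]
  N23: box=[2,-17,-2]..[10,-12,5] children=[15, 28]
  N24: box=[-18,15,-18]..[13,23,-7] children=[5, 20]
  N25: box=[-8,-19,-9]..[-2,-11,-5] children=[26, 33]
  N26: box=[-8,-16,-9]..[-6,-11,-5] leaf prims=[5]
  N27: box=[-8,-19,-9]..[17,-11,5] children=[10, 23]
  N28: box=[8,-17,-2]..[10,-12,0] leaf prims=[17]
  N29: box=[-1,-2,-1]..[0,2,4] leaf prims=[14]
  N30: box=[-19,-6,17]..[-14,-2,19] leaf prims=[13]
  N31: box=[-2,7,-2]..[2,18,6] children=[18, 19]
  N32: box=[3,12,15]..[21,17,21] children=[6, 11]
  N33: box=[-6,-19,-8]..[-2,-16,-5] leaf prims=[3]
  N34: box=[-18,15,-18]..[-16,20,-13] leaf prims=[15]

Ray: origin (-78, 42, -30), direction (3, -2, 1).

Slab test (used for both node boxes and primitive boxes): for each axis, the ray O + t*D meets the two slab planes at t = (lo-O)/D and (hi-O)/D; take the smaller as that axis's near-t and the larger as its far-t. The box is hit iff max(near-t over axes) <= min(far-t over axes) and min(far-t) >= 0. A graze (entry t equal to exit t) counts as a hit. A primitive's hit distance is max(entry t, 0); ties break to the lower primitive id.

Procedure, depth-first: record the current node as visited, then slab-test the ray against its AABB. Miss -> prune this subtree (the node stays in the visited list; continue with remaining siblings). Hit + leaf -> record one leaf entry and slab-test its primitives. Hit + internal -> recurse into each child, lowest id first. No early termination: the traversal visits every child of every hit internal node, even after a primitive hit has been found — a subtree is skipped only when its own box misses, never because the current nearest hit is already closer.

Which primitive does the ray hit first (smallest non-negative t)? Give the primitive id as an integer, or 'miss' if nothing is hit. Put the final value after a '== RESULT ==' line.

Walk:
N0 x:[58/3,33] y:[19/2,61/2] z:[12,51] -> hit [58/3,61/2], descend [7, 22]
  N7 x:[58/3,95/3] y:[39/2,61/2] z:[21,51] -> hit [21,61/2], descend [3, 27]
    N3 x:[58/3,83/3] y:[39/2,27] z:[29,51] -> miss, prune
    N27 x:[70/3,95/3] y:[53/2,61/2] z:[21,35] -> hit [53/2,61/2], descend [10, 23]
      N10 x:[70/3,95/3] y:[53/2,61/2] z:[21,25] -> miss, prune
      N23 x:[80/3,88/3] y:[27,59/2] z:[28,35] -> hit [28,88/3], descend [15, 28]
        N15 x:[80/3,85/3] y:[29,59/2] z:[32,35] -> miss, prune
        N28 x:[86/3,88/3] y:[27,59/2] z:[28,30] -> hit [86/3,88/3] leaf, test {P17@t=86/3}
  N22 x:[20,33] y:[19/2,35/2] z:[12,51] -> miss, prune

Visited [0, 7, 3, 27, 10, 23, 15, 28, 22]. Tests: 9 box, 1 leaf. Nearest: P17.

== RESULT ==
17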